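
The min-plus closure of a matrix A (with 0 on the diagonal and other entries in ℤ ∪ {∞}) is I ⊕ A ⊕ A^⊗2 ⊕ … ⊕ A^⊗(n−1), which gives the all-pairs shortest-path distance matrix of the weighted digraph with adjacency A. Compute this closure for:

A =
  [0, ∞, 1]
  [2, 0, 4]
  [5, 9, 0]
Closure =
  [0, 10, 1]
  [2, 0, 3]
  [5, 9, 0]

This is the Floyd-Warshall all-pairs shortest-path computation. For each intermediate vertex k = 0, 1, …, 2, update dist[i][j] ← min(dist[i][j], dist[i][k] + dist[k][j]). The final matrix gives, for each (i, j), the minimum total weight of any directed path from i to j (possibly empty when i = j).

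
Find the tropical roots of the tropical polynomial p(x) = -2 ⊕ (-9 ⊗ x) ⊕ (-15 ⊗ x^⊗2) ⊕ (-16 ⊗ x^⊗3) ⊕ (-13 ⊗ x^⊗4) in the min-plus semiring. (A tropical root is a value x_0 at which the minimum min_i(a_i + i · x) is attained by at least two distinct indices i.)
Roots: {-3, 1, 6, 7}

Each tropical root is a break point of the lower envelope of the lines y = a_i + i · x (there are 5 lines, with slopes 0, 1, ..., 4). Only the lines that attain the minimum somewhere contribute to roots; other lines are dominated. Here the surviving (envelope) indices are i = 4, i = 3, i = 2, i = 1, i = 0.
Intersections between consecutive envelope lines give the roots: for adjacent envelope indices i < j the intersection is x = (a_i − a_j) / (j − i). Reading off the sorted break points: {-3, 1, 6, 7}.
Verification: at each break x_0, at least two indices attain the minimum of min_i(a_i + i · x_0).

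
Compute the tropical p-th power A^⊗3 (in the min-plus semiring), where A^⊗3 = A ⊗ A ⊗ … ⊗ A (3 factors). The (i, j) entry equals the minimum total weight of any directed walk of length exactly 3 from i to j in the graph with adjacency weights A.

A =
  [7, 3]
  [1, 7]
A^⊗3 =
  [11, 7]
  [5, 11]

Each entry (A^⊗3)_ij equals the minimum over all length-3 walks i = v_0 → v_1 → … → v_3 = j of Σ_t A[v_t][v_{t+1}]. For example, for (i, j) = (0, 1) we minimise over 4 possible intermediate vertex sequences; the minimum is 7, attained along the walk 0 → 1 → 0 → 1.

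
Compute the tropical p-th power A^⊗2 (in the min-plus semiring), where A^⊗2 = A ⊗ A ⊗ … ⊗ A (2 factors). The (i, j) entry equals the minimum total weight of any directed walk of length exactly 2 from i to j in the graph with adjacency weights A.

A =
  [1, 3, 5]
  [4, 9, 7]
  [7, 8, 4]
A^⊗2 =
  [2, 4, 6]
  [5, 7, 9]
  [8, 10, 8]

Each entry (A^⊗2)_ij equals the minimum over all length-2 walks i = v_0 → v_1 → … → v_2 = j of Σ_t A[v_t][v_{t+1}]. For example, for (i, j) = (0, 2) we minimise over 3 possible intermediate vertex sequences; the minimum is 6, attained along the walk 0 → 0 → 2.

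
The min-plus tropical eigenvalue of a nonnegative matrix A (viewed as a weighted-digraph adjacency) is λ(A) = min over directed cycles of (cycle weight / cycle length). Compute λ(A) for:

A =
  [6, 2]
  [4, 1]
λ(A) = 1

Enumerate directed cycles and compute their means (weight / length). Sample:
  cycle 0 → 0: weight = 6, length = 1, mean = 6/1 ≈ 6.000
  cycle 1 → 1: weight = 1, length = 1, mean = 1/1 ≈ 1.000
  cycle 0 → 1 → 0: weight = 6, length = 2, mean = 6/2 ≈ 3.000
  cycle 1 → 0 → 1: weight = 6, length = 2, mean = 6/2 ≈ 3.000
Minimum mean = 1.000, attained e.g. along the cycle 1 → 1 with weight 1 and length 1. So λ(A) = 1/1 = 1.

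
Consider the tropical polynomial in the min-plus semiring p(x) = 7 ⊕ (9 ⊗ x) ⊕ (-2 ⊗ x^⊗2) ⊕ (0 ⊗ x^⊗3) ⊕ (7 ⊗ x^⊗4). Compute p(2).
p(2) = 2

A tropical monomial a ⊗ x^⊗i evaluates to a + i · x. Evaluating each term at x = 2:
  Term 0 contributes 7 + 0 · 2 = 7
  Term 1 contributes 9 + 1 · 2 = 11
  Term 2 contributes -2 + 2 · 2 = 2
  Term 3 contributes 0 + 3 · 2 = 6
  Term 4 contributes 7 + 4 · 2 = 15
p(2) = ⊕ of these = min[7, 11, 2, 6, 15] = 2.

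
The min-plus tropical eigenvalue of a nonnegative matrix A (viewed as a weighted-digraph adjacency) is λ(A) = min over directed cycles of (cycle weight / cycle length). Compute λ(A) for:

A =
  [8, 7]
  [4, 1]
λ(A) = 1

Enumerate directed cycles and compute their means (weight / length). Sample:
  cycle 0 → 0: weight = 8, length = 1, mean = 8/1 ≈ 8.000
  cycle 1 → 1: weight = 1, length = 1, mean = 1/1 ≈ 1.000
  cycle 0 → 1 → 0: weight = 11, length = 2, mean = 11/2 ≈ 5.500
  cycle 1 → 0 → 1: weight = 11, length = 2, mean = 11/2 ≈ 5.500
Minimum mean = 1.000, attained e.g. along the cycle 1 → 1 with weight 1 and length 1. So λ(A) = 1/1 = 1.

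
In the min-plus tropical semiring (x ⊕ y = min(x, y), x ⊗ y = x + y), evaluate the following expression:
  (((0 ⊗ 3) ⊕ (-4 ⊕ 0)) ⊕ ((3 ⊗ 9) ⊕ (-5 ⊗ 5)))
(((0 ⊗ 3) ⊕ (-4 ⊕ 0)) ⊕ ((3 ⊗ 9) ⊕ (-5 ⊗ 5))) = -4

Expand innermost to outermost. Recall ⊕ takes the minimum of its arguments and ⊗ takes their sum. Working out the expression (((0 ⊗ 3) ⊕ (-4 ⊕ 0)) ⊕ ((3 ⊗ 9) ⊕ (-5 ⊗ 5))) gives -4.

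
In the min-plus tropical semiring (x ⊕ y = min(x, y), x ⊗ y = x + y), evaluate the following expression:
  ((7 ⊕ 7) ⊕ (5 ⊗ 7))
((7 ⊕ 7) ⊕ (5 ⊗ 7)) = 7

Expand innermost to outermost. Recall ⊕ takes the minimum of its arguments and ⊗ takes their sum. Working out the expression ((7 ⊕ 7) ⊕ (5 ⊗ 7)) gives 7.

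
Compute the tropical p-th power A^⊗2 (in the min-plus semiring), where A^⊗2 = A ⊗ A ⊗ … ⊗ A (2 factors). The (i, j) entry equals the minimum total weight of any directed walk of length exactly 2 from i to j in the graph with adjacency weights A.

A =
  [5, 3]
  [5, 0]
A^⊗2 =
  [8, 3]
  [5, 0]

Each entry (A^⊗2)_ij equals the minimum over all length-2 walks i = v_0 → v_1 → … → v_2 = j of Σ_t A[v_t][v_{t+1}]. For example, for (i, j) = (0, 1) we minimise over 2 possible intermediate vertex sequences; the minimum is 3, attained along the walk 0 → 1 → 1.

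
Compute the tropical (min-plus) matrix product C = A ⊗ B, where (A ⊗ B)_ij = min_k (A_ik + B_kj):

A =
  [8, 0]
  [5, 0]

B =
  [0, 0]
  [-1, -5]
A ⊗ B =
  [-1, -5]
  [-1, -5]

Apply the min-plus product entry-by-entry:
  C[0][0] = min over k of (A[0][0] + B[0][0] = 8 + 0 = 8, A[0][1] + B[1][0] = 0 + -1 = -1) = -1 (attained at k = 1)
  C[0][1] = min over k of (A[0][0] + B[0][1] = 8 + 0 = 8, A[0][1] + B[1][1] = 0 + -5 = -5) = -5 (attained at k = 1)
  C[1][0] = min over k of (A[1][0] + B[0][0] = 5 + 0 = 5, A[1][1] + B[1][0] = 0 + -1 = -1) = -1 (attained at k = 1)
  C[1][1] = min over k of (A[1][0] + B[0][1] = 5 + 0 = 5, A[1][1] + B[1][1] = 0 + -5 = -5) = -5 (attained at k = 1)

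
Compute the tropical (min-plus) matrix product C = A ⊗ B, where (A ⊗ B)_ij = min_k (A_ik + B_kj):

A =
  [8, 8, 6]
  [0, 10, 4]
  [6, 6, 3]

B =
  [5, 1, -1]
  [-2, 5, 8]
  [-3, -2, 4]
A ⊗ B =
  [3, 4, 7]
  [1, 1, -1]
  [0, 1, 5]

Apply the min-plus product entry-by-entry:
  C[0][0] = min over k of (A[0][0] + B[0][0] = 8 + 5 = 13, A[0][1] + B[1][0] = 8 + -2 = 6, A[0][2] + B[2][0] = 6 + -3 = 3) = 3 (attained at k = 2)
  C[0][1] = min over k of (A[0][0] + B[0][1] = 8 + 1 = 9, A[0][1] + B[1][1] = 8 + 5 = 13, A[0][2] + B[2][1] = 6 + -2 = 4) = 4 (attained at k = 2)
  C[0][2] = min over k of (A[0][0] + B[0][2] = 8 + -1 = 7, A[0][1] + B[1][2] = 8 + 8 = 16, A[0][2] + B[2][2] = 6 + 4 = 10) = 7 (attained at k = 0)
  C[1][0] = min over k of (A[1][0] + B[0][0] = 0 + 5 = 5, A[1][1] + B[1][0] = 10 + -2 = 8, A[1][2] + B[2][0] = 4 + -3 = 1) = 1 (attained at k = 2)
  C[1][1] = min over k of (A[1][0] + B[0][1] = 0 + 1 = 1, A[1][1] + B[1][1] = 10 + 5 = 15, A[1][2] + B[2][1] = 4 + -2 = 2) = 1 (attained at k = 0)
  C[1][2] = min over k of (A[1][0] + B[0][2] = 0 + -1 = -1, A[1][1] + B[1][2] = 10 + 8 = 18, A[1][2] + B[2][2] = 4 + 4 = 8) = -1 (attained at k = 0)
  C[2][0] = min over k of (A[2][0] + B[0][0] = 6 + 5 = 11, A[2][1] + B[1][0] = 6 + -2 = 4, A[2][2] + B[2][0] = 3 + -3 = 0) = 0 (attained at k = 2)
  C[2][1] = min over k of (A[2][0] + B[0][1] = 6 + 1 = 7, A[2][1] + B[1][1] = 6 + 5 = 11, A[2][2] + B[2][1] = 3 + -2 = 1) = 1 (attained at k = 2)
  C[2][2] = min over k of (A[2][0] + B[0][2] = 6 + -1 = 5, A[2][1] + B[1][2] = 6 + 8 = 14, A[2][2] + B[2][2] = 3 + 4 = 7) = 5 (attained at k = 0)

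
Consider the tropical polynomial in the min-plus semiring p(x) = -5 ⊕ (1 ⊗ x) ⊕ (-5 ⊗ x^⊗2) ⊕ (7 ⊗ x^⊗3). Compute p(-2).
p(-2) = -9

A tropical monomial a ⊗ x^⊗i evaluates to a + i · x. Evaluating each term at x = -2:
  Term 0 contributes -5 + 0 · -2 = -5
  Term 1 contributes 1 + 1 · -2 = -1
  Term 2 contributes -5 + 2 · -2 = -9
  Term 3 contributes 7 + 3 · -2 = 1
p(-2) = ⊕ of these = min[-5, -1, -9, 1] = -9.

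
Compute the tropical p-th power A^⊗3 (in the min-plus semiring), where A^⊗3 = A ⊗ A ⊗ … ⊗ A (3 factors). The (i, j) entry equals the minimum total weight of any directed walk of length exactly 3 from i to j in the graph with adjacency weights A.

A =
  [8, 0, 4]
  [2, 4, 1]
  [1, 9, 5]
A^⊗3 =
  [2, 2, 5]
  [4, 2, 3]
  [3, 5, 2]

Each entry (A^⊗3)_ij equals the minimum over all length-3 walks i = v_0 → v_1 → … → v_3 = j of Σ_t A[v_t][v_{t+1}]. For example, for (i, j) = (0, 2) we minimise over 9 possible intermediate vertex sequences; the minimum is 5, attained along the walk 0 → 1 → 1 → 2.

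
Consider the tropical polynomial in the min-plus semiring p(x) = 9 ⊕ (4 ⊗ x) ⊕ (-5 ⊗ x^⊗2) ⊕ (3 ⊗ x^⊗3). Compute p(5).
p(5) = 5

A tropical monomial a ⊗ x^⊗i evaluates to a + i · x. Evaluating each term at x = 5:
  Term 0 contributes 9 + 0 · 5 = 9
  Term 1 contributes 4 + 1 · 5 = 9
  Term 2 contributes -5 + 2 · 5 = 5
  Term 3 contributes 3 + 3 · 5 = 18
p(5) = ⊕ of these = min[9, 9, 5, 18] = 5.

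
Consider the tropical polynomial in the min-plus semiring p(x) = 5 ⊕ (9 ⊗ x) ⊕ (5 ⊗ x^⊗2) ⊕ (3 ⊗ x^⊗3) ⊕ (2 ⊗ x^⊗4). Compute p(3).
p(3) = 5

A tropical monomial a ⊗ x^⊗i evaluates to a + i · x. Evaluating each term at x = 3:
  Term 0 contributes 5 + 0 · 3 = 5
  Term 1 contributes 9 + 1 · 3 = 12
  Term 2 contributes 5 + 2 · 3 = 11
  Term 3 contributes 3 + 3 · 3 = 12
  Term 4 contributes 2 + 4 · 3 = 14
p(3) = ⊕ of these = min[5, 12, 11, 12, 14] = 5.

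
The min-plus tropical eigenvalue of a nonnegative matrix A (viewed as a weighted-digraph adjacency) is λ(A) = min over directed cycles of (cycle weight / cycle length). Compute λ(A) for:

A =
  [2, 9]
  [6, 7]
λ(A) = 2

Enumerate directed cycles and compute their means (weight / length). Sample:
  cycle 0 → 0: weight = 2, length = 1, mean = 2/1 ≈ 2.000
  cycle 1 → 1: weight = 7, length = 1, mean = 7/1 ≈ 7.000
  cycle 0 → 1 → 0: weight = 15, length = 2, mean = 15/2 ≈ 7.500
  cycle 1 → 0 → 1: weight = 15, length = 2, mean = 15/2 ≈ 7.500
Minimum mean = 2.000, attained e.g. along the cycle 0 → 0 with weight 2 and length 1. So λ(A) = 2/1 = 2.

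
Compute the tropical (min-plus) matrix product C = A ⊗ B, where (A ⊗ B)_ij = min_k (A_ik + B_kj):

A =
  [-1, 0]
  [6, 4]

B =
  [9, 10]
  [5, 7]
A ⊗ B =
  [5, 7]
  [9, 11]

Apply the min-plus product entry-by-entry:
  C[0][0] = min over k of (A[0][0] + B[0][0] = -1 + 9 = 8, A[0][1] + B[1][0] = 0 + 5 = 5) = 5 (attained at k = 1)
  C[0][1] = min over k of (A[0][0] + B[0][1] = -1 + 10 = 9, A[0][1] + B[1][1] = 0 + 7 = 7) = 7 (attained at k = 1)
  C[1][0] = min over k of (A[1][0] + B[0][0] = 6 + 9 = 15, A[1][1] + B[1][0] = 4 + 5 = 9) = 9 (attained at k = 1)
  C[1][1] = min over k of (A[1][0] + B[0][1] = 6 + 10 = 16, A[1][1] + B[1][1] = 4 + 7 = 11) = 11 (attained at k = 1)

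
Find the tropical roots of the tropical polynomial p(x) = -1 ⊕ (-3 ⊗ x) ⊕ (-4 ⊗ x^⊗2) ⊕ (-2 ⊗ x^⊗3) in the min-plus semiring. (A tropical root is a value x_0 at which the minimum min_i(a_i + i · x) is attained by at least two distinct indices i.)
Roots: {-2, 1, 2}

Each tropical root is a break point of the lower envelope of the lines y = a_i + i · x (there are 4 lines, with slopes 0, 1, ..., 3). Only the lines that attain the minimum somewhere contribute to roots; other lines are dominated. Here the surviving (envelope) indices are i = 3, i = 2, i = 1, i = 0.
Intersections between consecutive envelope lines give the roots: for adjacent envelope indices i < j the intersection is x = (a_i − a_j) / (j − i). Reading off the sorted break points: {-2, 1, 2}.
Verification: at each break x_0, at least two indices attain the minimum of min_i(a_i + i · x_0).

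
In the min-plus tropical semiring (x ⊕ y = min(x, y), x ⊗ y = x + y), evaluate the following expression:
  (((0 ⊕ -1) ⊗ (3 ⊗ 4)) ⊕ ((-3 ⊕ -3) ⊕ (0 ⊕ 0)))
(((0 ⊕ -1) ⊗ (3 ⊗ 4)) ⊕ ((-3 ⊕ -3) ⊕ (0 ⊕ 0))) = -3

Expand innermost to outermost. Recall ⊕ takes the minimum of its arguments and ⊗ takes their sum. Working out the expression (((0 ⊕ -1) ⊗ (3 ⊗ 4)) ⊕ ((-3 ⊕ -3) ⊕ (0 ⊕ 0))) gives -3.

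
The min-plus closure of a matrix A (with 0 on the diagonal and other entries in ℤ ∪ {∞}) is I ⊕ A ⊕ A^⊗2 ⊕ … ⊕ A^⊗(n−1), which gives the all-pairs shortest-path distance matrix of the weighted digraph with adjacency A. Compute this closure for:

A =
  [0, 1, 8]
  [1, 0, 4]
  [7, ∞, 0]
Closure =
  [0, 1, 5]
  [1, 0, 4]
  [7, 8, 0]

This is the Floyd-Warshall all-pairs shortest-path computation. For each intermediate vertex k = 0, 1, …, 2, update dist[i][j] ← min(dist[i][j], dist[i][k] + dist[k][j]). The final matrix gives, for each (i, j), the minimum total weight of any directed path from i to j (possibly empty when i = j).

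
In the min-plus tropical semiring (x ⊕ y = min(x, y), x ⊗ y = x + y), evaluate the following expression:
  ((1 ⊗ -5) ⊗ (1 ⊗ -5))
((1 ⊗ -5) ⊗ (1 ⊗ -5)) = -8

Expand innermost to outermost. Recall ⊕ takes the minimum of its arguments and ⊗ takes their sum. Working out the expression ((1 ⊗ -5) ⊗ (1 ⊗ -5)) gives -8.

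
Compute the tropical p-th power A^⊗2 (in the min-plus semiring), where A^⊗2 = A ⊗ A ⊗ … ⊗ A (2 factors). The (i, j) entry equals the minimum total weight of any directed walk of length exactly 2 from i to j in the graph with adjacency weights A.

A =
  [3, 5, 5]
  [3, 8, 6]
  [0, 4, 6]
A^⊗2 =
  [5, 8, 8]
  [6, 8, 8]
  [3, 5, 5]

Each entry (A^⊗2)_ij equals the minimum over all length-2 walks i = v_0 → v_1 → … → v_2 = j of Σ_t A[v_t][v_{t+1}]. For example, for (i, j) = (0, 2) we minimise over 3 possible intermediate vertex sequences; the minimum is 8, attained along the walk 0 → 0 → 2.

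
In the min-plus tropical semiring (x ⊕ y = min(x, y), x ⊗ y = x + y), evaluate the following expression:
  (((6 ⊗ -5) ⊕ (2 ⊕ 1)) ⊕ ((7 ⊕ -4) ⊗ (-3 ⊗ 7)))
(((6 ⊗ -5) ⊕ (2 ⊕ 1)) ⊕ ((7 ⊕ -4) ⊗ (-3 ⊗ 7))) = 0

Expand innermost to outermost. Recall ⊕ takes the minimum of its arguments and ⊗ takes their sum. Working out the expression (((6 ⊗ -5) ⊕ (2 ⊕ 1)) ⊕ ((7 ⊕ -4) ⊗ (-3 ⊗ 7))) gives 0.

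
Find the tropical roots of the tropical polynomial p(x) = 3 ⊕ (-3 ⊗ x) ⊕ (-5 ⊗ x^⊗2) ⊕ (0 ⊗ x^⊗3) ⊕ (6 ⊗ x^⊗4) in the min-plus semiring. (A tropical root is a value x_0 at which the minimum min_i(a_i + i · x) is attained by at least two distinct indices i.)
Roots: {-6, -5, 2, 6}

Each tropical root is a break point of the lower envelope of the lines y = a_i + i · x (there are 5 lines, with slopes 0, 1, ..., 4). Only the lines that attain the minimum somewhere contribute to roots; other lines are dominated. Here the surviving (envelope) indices are i = 4, i = 3, i = 2, i = 1, i = 0.
Intersections between consecutive envelope lines give the roots: for adjacent envelope indices i < j the intersection is x = (a_i − a_j) / (j − i). Reading off the sorted break points: {-6, -5, 2, 6}.
Verification: at each break x_0, at least two indices attain the minimum of min_i(a_i + i · x_0).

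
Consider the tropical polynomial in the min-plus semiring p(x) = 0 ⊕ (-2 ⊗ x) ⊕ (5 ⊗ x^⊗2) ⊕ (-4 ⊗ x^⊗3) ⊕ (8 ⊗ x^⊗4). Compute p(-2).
p(-2) = -10

A tropical monomial a ⊗ x^⊗i evaluates to a + i · x. Evaluating each term at x = -2:
  Term 0 contributes 0 + 0 · -2 = 0
  Term 1 contributes -2 + 1 · -2 = -4
  Term 2 contributes 5 + 2 · -2 = 1
  Term 3 contributes -4 + 3 · -2 = -10
  Term 4 contributes 8 + 4 · -2 = 0
p(-2) = ⊕ of these = min[0, -4, 1, -10, 0] = -10.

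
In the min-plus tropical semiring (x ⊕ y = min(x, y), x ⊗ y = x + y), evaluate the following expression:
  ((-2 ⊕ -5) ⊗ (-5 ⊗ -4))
((-2 ⊕ -5) ⊗ (-5 ⊗ -4)) = -14

Expand innermost to outermost. Recall ⊕ takes the minimum of its arguments and ⊗ takes their sum. Working out the expression ((-2 ⊕ -5) ⊗ (-5 ⊗ -4)) gives -14.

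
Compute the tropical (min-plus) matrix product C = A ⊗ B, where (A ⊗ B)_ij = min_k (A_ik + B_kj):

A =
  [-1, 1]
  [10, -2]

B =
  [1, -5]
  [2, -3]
A ⊗ B =
  [0, -6]
  [0, -5]

Apply the min-plus product entry-by-entry:
  C[0][0] = min over k of (A[0][0] + B[0][0] = -1 + 1 = 0, A[0][1] + B[1][0] = 1 + 2 = 3) = 0 (attained at k = 0)
  C[0][1] = min over k of (A[0][0] + B[0][1] = -1 + -5 = -6, A[0][1] + B[1][1] = 1 + -3 = -2) = -6 (attained at k = 0)
  C[1][0] = min over k of (A[1][0] + B[0][0] = 10 + 1 = 11, A[1][1] + B[1][0] = -2 + 2 = 0) = 0 (attained at k = 1)
  C[1][1] = min over k of (A[1][0] + B[0][1] = 10 + -5 = 5, A[1][1] + B[1][1] = -2 + -3 = -5) = -5 (attained at k = 1)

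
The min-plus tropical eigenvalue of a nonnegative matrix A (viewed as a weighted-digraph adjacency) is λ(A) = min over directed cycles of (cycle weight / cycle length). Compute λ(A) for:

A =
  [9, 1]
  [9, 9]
λ(A) = 5

Enumerate directed cycles and compute their means (weight / length). Sample:
  cycle 0 → 0: weight = 9, length = 1, mean = 9/1 ≈ 9.000
  cycle 1 → 1: weight = 9, length = 1, mean = 9/1 ≈ 9.000
  cycle 0 → 1 → 0: weight = 10, length = 2, mean = 10/2 ≈ 5.000
  cycle 1 → 0 → 1: weight = 10, length = 2, mean = 10/2 ≈ 5.000
Minimum mean = 5.000, attained e.g. along the cycle 0 → 1 → 0 with weight 10 and length 2. So λ(A) = 10/2 = 5.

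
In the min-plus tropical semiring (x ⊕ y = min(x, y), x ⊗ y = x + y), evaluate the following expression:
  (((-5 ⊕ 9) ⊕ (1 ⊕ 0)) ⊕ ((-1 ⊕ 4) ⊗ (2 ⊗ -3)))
(((-5 ⊕ 9) ⊕ (1 ⊕ 0)) ⊕ ((-1 ⊕ 4) ⊗ (2 ⊗ -3))) = -5

Expand innermost to outermost. Recall ⊕ takes the minimum of its arguments and ⊗ takes their sum. Working out the expression (((-5 ⊕ 9) ⊕ (1 ⊕ 0)) ⊕ ((-1 ⊕ 4) ⊗ (2 ⊗ -3))) gives -5.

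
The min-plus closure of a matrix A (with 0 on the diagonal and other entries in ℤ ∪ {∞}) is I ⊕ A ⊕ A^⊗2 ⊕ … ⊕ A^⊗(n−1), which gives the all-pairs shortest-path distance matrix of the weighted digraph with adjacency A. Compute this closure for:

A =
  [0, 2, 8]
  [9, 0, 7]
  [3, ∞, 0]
Closure =
  [0, 2, 8]
  [9, 0, 7]
  [3, 5, 0]

This is the Floyd-Warshall all-pairs shortest-path computation. For each intermediate vertex k = 0, 1, …, 2, update dist[i][j] ← min(dist[i][j], dist[i][k] + dist[k][j]). The final matrix gives, for each (i, j), the minimum total weight of any directed path from i to j (possibly empty when i = j).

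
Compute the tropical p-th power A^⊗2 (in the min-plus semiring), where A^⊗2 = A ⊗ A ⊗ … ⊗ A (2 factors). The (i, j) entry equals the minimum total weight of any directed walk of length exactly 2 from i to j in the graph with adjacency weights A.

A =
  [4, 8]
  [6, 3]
A^⊗2 =
  [8, 11]
  [9, 6]

Each entry (A^⊗2)_ij equals the minimum over all length-2 walks i = v_0 → v_1 → … → v_2 = j of Σ_t A[v_t][v_{t+1}]. For example, for (i, j) = (0, 1) we minimise over 2 possible intermediate vertex sequences; the minimum is 11, attained along the walk 0 → 1 → 1.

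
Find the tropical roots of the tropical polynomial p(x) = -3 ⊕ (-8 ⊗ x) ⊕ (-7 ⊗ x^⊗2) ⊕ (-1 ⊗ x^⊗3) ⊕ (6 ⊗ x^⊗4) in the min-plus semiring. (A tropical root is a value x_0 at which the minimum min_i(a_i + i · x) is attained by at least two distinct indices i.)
Roots: {-7, -6, -1, 5}

Each tropical root is a break point of the lower envelope of the lines y = a_i + i · x (there are 5 lines, with slopes 0, 1, ..., 4). Only the lines that attain the minimum somewhere contribute to roots; other lines are dominated. Here the surviving (envelope) indices are i = 4, i = 3, i = 2, i = 1, i = 0.
Intersections between consecutive envelope lines give the roots: for adjacent envelope indices i < j the intersection is x = (a_i − a_j) / (j − i). Reading off the sorted break points: {-7, -6, -1, 5}.
Verification: at each break x_0, at least two indices attain the minimum of min_i(a_i + i · x_0).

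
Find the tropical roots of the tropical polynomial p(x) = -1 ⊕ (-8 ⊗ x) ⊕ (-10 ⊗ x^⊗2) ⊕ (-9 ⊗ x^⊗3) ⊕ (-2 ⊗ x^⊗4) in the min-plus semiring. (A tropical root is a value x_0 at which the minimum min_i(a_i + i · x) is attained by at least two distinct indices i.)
Roots: {-7, -1, 2, 7}

Each tropical root is a break point of the lower envelope of the lines y = a_i + i · x (there are 5 lines, with slopes 0, 1, ..., 4). Only the lines that attain the minimum somewhere contribute to roots; other lines are dominated. Here the surviving (envelope) indices are i = 4, i = 3, i = 2, i = 1, i = 0.
Intersections between consecutive envelope lines give the roots: for adjacent envelope indices i < j the intersection is x = (a_i − a_j) / (j − i). Reading off the sorted break points: {-7, -1, 2, 7}.
Verification: at each break x_0, at least two indices attain the minimum of min_i(a_i + i · x_0).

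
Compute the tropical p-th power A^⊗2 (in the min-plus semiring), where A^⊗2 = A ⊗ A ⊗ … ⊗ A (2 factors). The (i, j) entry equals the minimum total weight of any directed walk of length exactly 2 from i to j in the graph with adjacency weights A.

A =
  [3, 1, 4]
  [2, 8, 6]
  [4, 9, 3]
A^⊗2 =
  [3, 4, 7]
  [5, 3, 6]
  [7, 5, 6]

Each entry (A^⊗2)_ij equals the minimum over all length-2 walks i = v_0 → v_1 → … → v_2 = j of Σ_t A[v_t][v_{t+1}]. For example, for (i, j) = (0, 2) we minimise over 3 possible intermediate vertex sequences; the minimum is 7, attained along the walk 0 → 0 → 2.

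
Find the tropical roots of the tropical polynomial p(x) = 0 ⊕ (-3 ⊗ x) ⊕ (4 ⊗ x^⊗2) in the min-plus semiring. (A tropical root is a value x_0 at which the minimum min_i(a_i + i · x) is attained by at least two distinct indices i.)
Roots: {-7, 3}

Each tropical root is a break point of the lower envelope of the lines y = a_i + i · x (there are 3 lines, with slopes 0, 1, ..., 2). Only the lines that attain the minimum somewhere contribute to roots; other lines are dominated. Here the surviving (envelope) indices are i = 2, i = 1, i = 0.
Intersections between consecutive envelope lines give the roots: for adjacent envelope indices i < j the intersection is x = (a_i − a_j) / (j − i). Reading off the sorted break points: {-7, 3}.
Verification: at each break x_0, at least two indices attain the minimum of min_i(a_i + i · x_0).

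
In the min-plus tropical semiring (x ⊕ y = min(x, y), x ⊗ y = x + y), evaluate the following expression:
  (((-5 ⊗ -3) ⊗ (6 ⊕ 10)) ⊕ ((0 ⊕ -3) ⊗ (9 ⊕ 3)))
(((-5 ⊗ -3) ⊗ (6 ⊕ 10)) ⊕ ((0 ⊕ -3) ⊗ (9 ⊕ 3))) = -2

Expand innermost to outermost. Recall ⊕ takes the minimum of its arguments and ⊗ takes their sum. Working out the expression (((-5 ⊗ -3) ⊗ (6 ⊕ 10)) ⊕ ((0 ⊕ -3) ⊗ (9 ⊕ 3))) gives -2.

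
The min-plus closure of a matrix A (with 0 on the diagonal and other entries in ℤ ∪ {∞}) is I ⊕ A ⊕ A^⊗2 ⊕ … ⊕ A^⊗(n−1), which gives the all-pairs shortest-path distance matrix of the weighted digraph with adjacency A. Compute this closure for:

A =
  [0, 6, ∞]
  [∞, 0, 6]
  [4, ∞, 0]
Closure =
  [0, 6, 12]
  [10, 0, 6]
  [4, 10, 0]

This is the Floyd-Warshall all-pairs shortest-path computation. For each intermediate vertex k = 0, 1, …, 2, update dist[i][j] ← min(dist[i][j], dist[i][k] + dist[k][j]). The final matrix gives, for each (i, j), the minimum total weight of any directed path from i to j (possibly empty when i = j).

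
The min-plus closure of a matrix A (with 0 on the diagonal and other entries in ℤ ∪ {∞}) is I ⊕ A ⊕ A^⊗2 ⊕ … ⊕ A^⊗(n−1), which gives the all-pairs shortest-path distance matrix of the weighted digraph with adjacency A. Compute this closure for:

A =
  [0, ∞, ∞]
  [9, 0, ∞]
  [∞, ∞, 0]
Closure =
  [0, ∞, ∞]
  [9, 0, ∞]
  [∞, ∞, 0]

This is the Floyd-Warshall all-pairs shortest-path computation. For each intermediate vertex k = 0, 1, …, 2, update dist[i][j] ← min(dist[i][j], dist[i][k] + dist[k][j]). The final matrix gives, for each (i, j), the minimum total weight of any directed path from i to j (possibly empty when i = j).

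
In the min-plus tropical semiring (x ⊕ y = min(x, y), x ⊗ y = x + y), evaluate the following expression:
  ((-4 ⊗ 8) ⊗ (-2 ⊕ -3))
((-4 ⊗ 8) ⊗ (-2 ⊕ -3)) = 1

Expand innermost to outermost. Recall ⊕ takes the minimum of its arguments and ⊗ takes their sum. Working out the expression ((-4 ⊗ 8) ⊗ (-2 ⊕ -3)) gives 1.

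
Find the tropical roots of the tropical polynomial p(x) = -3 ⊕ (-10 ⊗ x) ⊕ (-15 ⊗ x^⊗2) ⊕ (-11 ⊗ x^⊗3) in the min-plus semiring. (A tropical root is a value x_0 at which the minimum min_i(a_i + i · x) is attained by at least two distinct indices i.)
Roots: {-4, 5, 7}

Each tropical root is a break point of the lower envelope of the lines y = a_i + i · x (there are 4 lines, with slopes 0, 1, ..., 3). Only the lines that attain the minimum somewhere contribute to roots; other lines are dominated. Here the surviving (envelope) indices are i = 3, i = 2, i = 1, i = 0.
Intersections between consecutive envelope lines give the roots: for adjacent envelope indices i < j the intersection is x = (a_i − a_j) / (j − i). Reading off the sorted break points: {-4, 5, 7}.
Verification: at each break x_0, at least two indices attain the minimum of min_i(a_i + i · x_0).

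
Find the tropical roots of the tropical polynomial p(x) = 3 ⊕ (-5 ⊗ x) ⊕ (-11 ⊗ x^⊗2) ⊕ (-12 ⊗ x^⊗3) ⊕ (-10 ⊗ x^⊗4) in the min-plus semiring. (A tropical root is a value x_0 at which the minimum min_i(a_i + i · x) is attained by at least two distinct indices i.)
Roots: {-2, 1, 6, 8}

Each tropical root is a break point of the lower envelope of the lines y = a_i + i · x (there are 5 lines, with slopes 0, 1, ..., 4). Only the lines that attain the minimum somewhere contribute to roots; other lines are dominated. Here the surviving (envelope) indices are i = 4, i = 3, i = 2, i = 1, i = 0.
Intersections between consecutive envelope lines give the roots: for adjacent envelope indices i < j the intersection is x = (a_i − a_j) / (j − i). Reading off the sorted break points: {-2, 1, 6, 8}.
Verification: at each break x_0, at least two indices attain the minimum of min_i(a_i + i · x_0).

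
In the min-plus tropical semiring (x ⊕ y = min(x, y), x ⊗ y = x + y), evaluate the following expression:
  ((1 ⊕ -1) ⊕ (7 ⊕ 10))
((1 ⊕ -1) ⊕ (7 ⊕ 10)) = -1

Expand innermost to outermost. Recall ⊕ takes the minimum of its arguments and ⊗ takes their sum. Working out the expression ((1 ⊕ -1) ⊕ (7 ⊕ 10)) gives -1.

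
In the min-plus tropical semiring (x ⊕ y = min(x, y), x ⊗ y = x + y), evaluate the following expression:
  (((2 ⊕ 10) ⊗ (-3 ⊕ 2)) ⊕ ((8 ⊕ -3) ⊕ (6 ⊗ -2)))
(((2 ⊕ 10) ⊗ (-3 ⊕ 2)) ⊕ ((8 ⊕ -3) ⊕ (6 ⊗ -2))) = -3

Expand innermost to outermost. Recall ⊕ takes the minimum of its arguments and ⊗ takes their sum. Working out the expression (((2 ⊕ 10) ⊗ (-3 ⊕ 2)) ⊕ ((8 ⊕ -3) ⊕ (6 ⊗ -2))) gives -3.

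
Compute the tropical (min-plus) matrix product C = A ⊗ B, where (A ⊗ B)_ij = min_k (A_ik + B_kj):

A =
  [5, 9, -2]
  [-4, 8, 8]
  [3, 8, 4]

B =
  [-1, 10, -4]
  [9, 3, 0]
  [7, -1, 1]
A ⊗ B =
  [4, -3, -1]
  [-5, 6, -8]
  [2, 3, -1]

Apply the min-plus product entry-by-entry:
  C[0][0] = min over k of (A[0][0] + B[0][0] = 5 + -1 = 4, A[0][1] + B[1][0] = 9 + 9 = 18, A[0][2] + B[2][0] = -2 + 7 = 5) = 4 (attained at k = 0)
  C[0][1] = min over k of (A[0][0] + B[0][1] = 5 + 10 = 15, A[0][1] + B[1][1] = 9 + 3 = 12, A[0][2] + B[2][1] = -2 + -1 = -3) = -3 (attained at k = 2)
  C[0][2] = min over k of (A[0][0] + B[0][2] = 5 + -4 = 1, A[0][1] + B[1][2] = 9 + 0 = 9, A[0][2] + B[2][2] = -2 + 1 = -1) = -1 (attained at k = 2)
  C[1][0] = min over k of (A[1][0] + B[0][0] = -4 + -1 = -5, A[1][1] + B[1][0] = 8 + 9 = 17, A[1][2] + B[2][0] = 8 + 7 = 15) = -5 (attained at k = 0)
  C[1][1] = min over k of (A[1][0] + B[0][1] = -4 + 10 = 6, A[1][1] + B[1][1] = 8 + 3 = 11, A[1][2] + B[2][1] = 8 + -1 = 7) = 6 (attained at k = 0)
  C[1][2] = min over k of (A[1][0] + B[0][2] = -4 + -4 = -8, A[1][1] + B[1][2] = 8 + 0 = 8, A[1][2] + B[2][2] = 8 + 1 = 9) = -8 (attained at k = 0)
  C[2][0] = min over k of (A[2][0] + B[0][0] = 3 + -1 = 2, A[2][1] + B[1][0] = 8 + 9 = 17, A[2][2] + B[2][0] = 4 + 7 = 11) = 2 (attained at k = 0)
  C[2][1] = min over k of (A[2][0] + B[0][1] = 3 + 10 = 13, A[2][1] + B[1][1] = 8 + 3 = 11, A[2][2] + B[2][1] = 4 + -1 = 3) = 3 (attained at k = 2)
  C[2][2] = min over k of (A[2][0] + B[0][2] = 3 + -4 = -1, A[2][1] + B[1][2] = 8 + 0 = 8, A[2][2] + B[2][2] = 4 + 1 = 5) = -1 (attained at k = 0)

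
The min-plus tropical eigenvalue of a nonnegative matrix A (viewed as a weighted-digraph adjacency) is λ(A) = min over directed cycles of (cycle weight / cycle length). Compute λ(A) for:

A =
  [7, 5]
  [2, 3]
λ(A) = 3

Enumerate directed cycles and compute their means (weight / length). Sample:
  cycle 0 → 0: weight = 7, length = 1, mean = 7/1 ≈ 7.000
  cycle 1 → 1: weight = 3, length = 1, mean = 3/1 ≈ 3.000
  cycle 0 → 1 → 0: weight = 7, length = 2, mean = 7/2 ≈ 3.500
  cycle 1 → 0 → 1: weight = 7, length = 2, mean = 7/2 ≈ 3.500
Minimum mean = 3.000, attained e.g. along the cycle 1 → 1 with weight 3 and length 1. So λ(A) = 3/1 = 3.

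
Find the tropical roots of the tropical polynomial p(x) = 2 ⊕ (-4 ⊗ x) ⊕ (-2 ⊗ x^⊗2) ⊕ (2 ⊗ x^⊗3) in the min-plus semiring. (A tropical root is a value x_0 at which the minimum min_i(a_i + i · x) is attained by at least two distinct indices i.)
Roots: {-4, -2, 6}

Each tropical root is a break point of the lower envelope of the lines y = a_i + i · x (there are 4 lines, with slopes 0, 1, ..., 3). Only the lines that attain the minimum somewhere contribute to roots; other lines are dominated. Here the surviving (envelope) indices are i = 3, i = 2, i = 1, i = 0.
Intersections between consecutive envelope lines give the roots: for adjacent envelope indices i < j the intersection is x = (a_i − a_j) / (j − i). Reading off the sorted break points: {-4, -2, 6}.
Verification: at each break x_0, at least two indices attain the minimum of min_i(a_i + i · x_0).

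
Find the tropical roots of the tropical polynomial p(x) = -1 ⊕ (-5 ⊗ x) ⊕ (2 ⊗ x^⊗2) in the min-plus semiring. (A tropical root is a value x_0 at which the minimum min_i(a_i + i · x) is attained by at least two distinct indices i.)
Roots: {-7, 4}

Each tropical root is a break point of the lower envelope of the lines y = a_i + i · x (there are 3 lines, with slopes 0, 1, ..., 2). Only the lines that attain the minimum somewhere contribute to roots; other lines are dominated. Here the surviving (envelope) indices are i = 2, i = 1, i = 0.
Intersections between consecutive envelope lines give the roots: for adjacent envelope indices i < j the intersection is x = (a_i − a_j) / (j − i). Reading off the sorted break points: {-7, 4}.
Verification: at each break x_0, at least two indices attain the minimum of min_i(a_i + i · x_0).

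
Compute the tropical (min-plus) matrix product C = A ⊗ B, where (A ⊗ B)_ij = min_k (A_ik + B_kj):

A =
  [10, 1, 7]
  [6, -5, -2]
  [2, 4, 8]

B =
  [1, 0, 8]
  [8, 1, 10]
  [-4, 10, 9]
A ⊗ B =
  [3, 2, 11]
  [-6, -4, 5]
  [3, 2, 10]

Apply the min-plus product entry-by-entry:
  C[0][0] = min over k of (A[0][0] + B[0][0] = 10 + 1 = 11, A[0][1] + B[1][0] = 1 + 8 = 9, A[0][2] + B[2][0] = 7 + -4 = 3) = 3 (attained at k = 2)
  C[0][1] = min over k of (A[0][0] + B[0][1] = 10 + 0 = 10, A[0][1] + B[1][1] = 1 + 1 = 2, A[0][2] + B[2][1] = 7 + 10 = 17) = 2 (attained at k = 1)
  C[0][2] = min over k of (A[0][0] + B[0][2] = 10 + 8 = 18, A[0][1] + B[1][2] = 1 + 10 = 11, A[0][2] + B[2][2] = 7 + 9 = 16) = 11 (attained at k = 1)
  C[1][0] = min over k of (A[1][0] + B[0][0] = 6 + 1 = 7, A[1][1] + B[1][0] = -5 + 8 = 3, A[1][2] + B[2][0] = -2 + -4 = -6) = -6 (attained at k = 2)
  C[1][1] = min over k of (A[1][0] + B[0][1] = 6 + 0 = 6, A[1][1] + B[1][1] = -5 + 1 = -4, A[1][2] + B[2][1] = -2 + 10 = 8) = -4 (attained at k = 1)
  C[1][2] = min over k of (A[1][0] + B[0][2] = 6 + 8 = 14, A[1][1] + B[1][2] = -5 + 10 = 5, A[1][2] + B[2][2] = -2 + 9 = 7) = 5 (attained at k = 1)
  C[2][0] = min over k of (A[2][0] + B[0][0] = 2 + 1 = 3, A[2][1] + B[1][0] = 4 + 8 = 12, A[2][2] + B[2][0] = 8 + -4 = 4) = 3 (attained at k = 0)
  C[2][1] = min over k of (A[2][0] + B[0][1] = 2 + 0 = 2, A[2][1] + B[1][1] = 4 + 1 = 5, A[2][2] + B[2][1] = 8 + 10 = 18) = 2 (attained at k = 0)
  C[2][2] = min over k of (A[2][0] + B[0][2] = 2 + 8 = 10, A[2][1] + B[1][2] = 4 + 10 = 14, A[2][2] + B[2][2] = 8 + 9 = 17) = 10 (attained at k = 0)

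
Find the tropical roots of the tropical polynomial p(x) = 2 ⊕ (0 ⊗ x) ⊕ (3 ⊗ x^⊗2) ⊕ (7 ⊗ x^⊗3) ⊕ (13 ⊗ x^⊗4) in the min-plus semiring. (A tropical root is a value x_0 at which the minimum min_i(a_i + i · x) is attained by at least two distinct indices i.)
Roots: {-6, -4, -3, 2}

Each tropical root is a break point of the lower envelope of the lines y = a_i + i · x (there are 5 lines, with slopes 0, 1, ..., 4). Only the lines that attain the minimum somewhere contribute to roots; other lines are dominated. Here the surviving (envelope) indices are i = 4, i = 3, i = 2, i = 1, i = 0.
Intersections between consecutive envelope lines give the roots: for adjacent envelope indices i < j the intersection is x = (a_i − a_j) / (j − i). Reading off the sorted break points: {-6, -4, -3, 2}.
Verification: at each break x_0, at least two indices attain the minimum of min_i(a_i + i · x_0).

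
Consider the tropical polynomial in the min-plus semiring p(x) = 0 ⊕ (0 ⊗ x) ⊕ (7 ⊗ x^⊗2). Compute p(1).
p(1) = 0

A tropical monomial a ⊗ x^⊗i evaluates to a + i · x. Evaluating each term at x = 1:
  Term 0 contributes 0 + 0 · 1 = 0
  Term 1 contributes 0 + 1 · 1 = 1
  Term 2 contributes 7 + 2 · 1 = 9
p(1) = ⊕ of these = min[0, 1, 9] = 0.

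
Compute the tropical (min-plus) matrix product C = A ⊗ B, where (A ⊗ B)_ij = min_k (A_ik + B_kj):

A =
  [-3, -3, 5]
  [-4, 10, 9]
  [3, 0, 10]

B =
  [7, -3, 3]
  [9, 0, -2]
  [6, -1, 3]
A ⊗ B =
  [4, -6, -5]
  [3, -7, -1]
  [9, 0, -2]

Apply the min-plus product entry-by-entry:
  C[0][0] = min over k of (A[0][0] + B[0][0] = -3 + 7 = 4, A[0][1] + B[1][0] = -3 + 9 = 6, A[0][2] + B[2][0] = 5 + 6 = 11) = 4 (attained at k = 0)
  C[0][1] = min over k of (A[0][0] + B[0][1] = -3 + -3 = -6, A[0][1] + B[1][1] = -3 + 0 = -3, A[0][2] + B[2][1] = 5 + -1 = 4) = -6 (attained at k = 0)
  C[0][2] = min over k of (A[0][0] + B[0][2] = -3 + 3 = 0, A[0][1] + B[1][2] = -3 + -2 = -5, A[0][2] + B[2][2] = 5 + 3 = 8) = -5 (attained at k = 1)
  C[1][0] = min over k of (A[1][0] + B[0][0] = -4 + 7 = 3, A[1][1] + B[1][0] = 10 + 9 = 19, A[1][2] + B[2][0] = 9 + 6 = 15) = 3 (attained at k = 0)
  C[1][1] = min over k of (A[1][0] + B[0][1] = -4 + -3 = -7, A[1][1] + B[1][1] = 10 + 0 = 10, A[1][2] + B[2][1] = 9 + -1 = 8) = -7 (attained at k = 0)
  C[1][2] = min over k of (A[1][0] + B[0][2] = -4 + 3 = -1, A[1][1] + B[1][2] = 10 + -2 = 8, A[1][2] + B[2][2] = 9 + 3 = 12) = -1 (attained at k = 0)
  C[2][0] = min over k of (A[2][0] + B[0][0] = 3 + 7 = 10, A[2][1] + B[1][0] = 0 + 9 = 9, A[2][2] + B[2][0] = 10 + 6 = 16) = 9 (attained at k = 1)
  C[2][1] = min over k of (A[2][0] + B[0][1] = 3 + -3 = 0, A[2][1] + B[1][1] = 0 + 0 = 0, A[2][2] + B[2][1] = 10 + -1 = 9) = 0 (attained at k = 0)
  C[2][2] = min over k of (A[2][0] + B[0][2] = 3 + 3 = 6, A[2][1] + B[1][2] = 0 + -2 = -2, A[2][2] + B[2][2] = 10 + 3 = 13) = -2 (attained at k = 1)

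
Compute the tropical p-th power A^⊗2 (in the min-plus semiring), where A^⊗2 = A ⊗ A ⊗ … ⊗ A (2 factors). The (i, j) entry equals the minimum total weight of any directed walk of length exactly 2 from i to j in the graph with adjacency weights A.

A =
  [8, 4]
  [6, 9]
A^⊗2 =
  [10, 12]
  [14, 10]

Each entry (A^⊗2)_ij equals the minimum over all length-2 walks i = v_0 → v_1 → … → v_2 = j of Σ_t A[v_t][v_{t+1}]. For example, for (i, j) = (0, 1) we minimise over 2 possible intermediate vertex sequences; the minimum is 12, attained along the walk 0 → 0 → 1.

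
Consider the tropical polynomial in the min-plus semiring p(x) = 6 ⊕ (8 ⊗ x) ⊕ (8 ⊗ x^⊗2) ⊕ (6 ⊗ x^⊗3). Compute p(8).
p(8) = 6

A tropical monomial a ⊗ x^⊗i evaluates to a + i · x. Evaluating each term at x = 8:
  Term 0 contributes 6 + 0 · 8 = 6
  Term 1 contributes 8 + 1 · 8 = 16
  Term 2 contributes 8 + 2 · 8 = 24
  Term 3 contributes 6 + 3 · 8 = 30
p(8) = ⊕ of these = min[6, 16, 24, 30] = 6.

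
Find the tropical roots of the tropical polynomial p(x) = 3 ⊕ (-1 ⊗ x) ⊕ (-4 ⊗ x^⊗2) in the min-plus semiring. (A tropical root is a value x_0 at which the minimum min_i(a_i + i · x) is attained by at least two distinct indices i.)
Roots: {3, 4}

Each tropical root is a break point of the lower envelope of the lines y = a_i + i · x (there are 3 lines, with slopes 0, 1, ..., 2). Only the lines that attain the minimum somewhere contribute to roots; other lines are dominated. Here the surviving (envelope) indices are i = 2, i = 1, i = 0.
Intersections between consecutive envelope lines give the roots: for adjacent envelope indices i < j the intersection is x = (a_i − a_j) / (j − i). Reading off the sorted break points: {3, 4}.
Verification: at each break x_0, at least two indices attain the minimum of min_i(a_i + i · x_0).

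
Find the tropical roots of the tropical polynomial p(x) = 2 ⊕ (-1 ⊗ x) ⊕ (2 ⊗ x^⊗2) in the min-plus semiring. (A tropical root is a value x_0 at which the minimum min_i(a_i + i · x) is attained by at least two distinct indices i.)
Roots: {-3, 3}

Each tropical root is a break point of the lower envelope of the lines y = a_i + i · x (there are 3 lines, with slopes 0, 1, ..., 2). Only the lines that attain the minimum somewhere contribute to roots; other lines are dominated. Here the surviving (envelope) indices are i = 2, i = 1, i = 0.
Intersections between consecutive envelope lines give the roots: for adjacent envelope indices i < j the intersection is x = (a_i − a_j) / (j − i). Reading off the sorted break points: {-3, 3}.
Verification: at each break x_0, at least two indices attain the minimum of min_i(a_i + i · x_0).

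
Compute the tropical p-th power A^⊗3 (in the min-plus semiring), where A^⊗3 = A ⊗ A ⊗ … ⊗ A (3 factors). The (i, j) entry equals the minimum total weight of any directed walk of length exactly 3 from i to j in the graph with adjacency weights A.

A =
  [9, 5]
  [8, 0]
A^⊗3 =
  [13, 5]
  [8, 0]

Each entry (A^⊗3)_ij equals the minimum over all length-3 walks i = v_0 → v_1 → … → v_3 = j of Σ_t A[v_t][v_{t+1}]. For example, for (i, j) = (0, 1) we minimise over 4 possible intermediate vertex sequences; the minimum is 5, attained along the walk 0 → 1 → 1 → 1.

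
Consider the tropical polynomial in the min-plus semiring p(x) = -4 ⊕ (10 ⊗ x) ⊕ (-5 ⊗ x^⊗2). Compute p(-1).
p(-1) = -7

A tropical monomial a ⊗ x^⊗i evaluates to a + i · x. Evaluating each term at x = -1:
  Term 0 contributes -4 + 0 · -1 = -4
  Term 1 contributes 10 + 1 · -1 = 9
  Term 2 contributes -5 + 2 · -1 = -7
p(-1) = ⊕ of these = min[-4, 9, -7] = -7.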